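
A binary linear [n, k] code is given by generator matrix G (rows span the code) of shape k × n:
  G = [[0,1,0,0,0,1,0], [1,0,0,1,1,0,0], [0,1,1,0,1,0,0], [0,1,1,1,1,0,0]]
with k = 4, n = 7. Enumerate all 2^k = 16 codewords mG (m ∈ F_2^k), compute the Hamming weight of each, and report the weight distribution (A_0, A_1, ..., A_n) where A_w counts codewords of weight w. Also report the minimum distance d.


Weight distribution: A_0 = 1, A_1 = 1, A_2 = 2, A_3 = 6, A_4 = 5, A_5 = 1. Minimum distance d = 1.

Enumerate all 2^4 = 16 messages m ∈ F_2^4.
For each, compute codeword c = mG in F_2^7, then tally its weight.
  m = 0000 → c = 0000000, weight = 0.
  m = 1000 → c = 0100010, weight = 2.
  m = 0100 → c = 1001100, weight = 3.
  m = 1100 → c = 1101110, weight = 5.
  m = 0010 → c = 0110100, weight = 3.
  m = 1010 → c = 0010110, weight = 3.
  m = 0110 → c = 1111000, weight = 4.
  m = 1110 → c = 1011010, weight = 4.
  m = 0001 → c = 0111100, weight = 4.
  m = 1001 → c = 0011110, weight = 4.
  m = 0101 → c = 1110000, weight = 3.
  m = 1101 → c = 1010010, weight = 3.
  m = 0011 → c = 0001000, weight = 1.
  m = 1011 → c = 0101010, weight = 3.
  m = 0111 → c = 1000100, weight = 2.
  m = 1111 → c = 1100110, weight = 4.
Tally weights:
  weight 0: 1 codewords.
  weight 1: 1 codewords.
  weight 2: 2 codewords.
  weight 3: 6 codewords.
  weight 4: 5 codewords.
  weight 5: 1 codewords.
Minimum distance d = smallest w > 0 with A_w > 0 = 1.
Sanity: Σ A_w = 16 = 2^4 = 16 ✓.


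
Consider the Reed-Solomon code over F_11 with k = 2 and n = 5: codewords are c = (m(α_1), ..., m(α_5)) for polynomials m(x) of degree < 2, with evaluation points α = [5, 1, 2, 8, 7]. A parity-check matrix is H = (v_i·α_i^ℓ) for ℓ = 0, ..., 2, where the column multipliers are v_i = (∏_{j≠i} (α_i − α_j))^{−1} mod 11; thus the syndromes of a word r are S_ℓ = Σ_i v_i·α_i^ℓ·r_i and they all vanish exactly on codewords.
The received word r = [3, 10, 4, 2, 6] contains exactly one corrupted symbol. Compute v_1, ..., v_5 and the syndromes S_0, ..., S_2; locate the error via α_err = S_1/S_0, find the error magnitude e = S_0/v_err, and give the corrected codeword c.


S = (8, 8, 8), error at position 2, error magnitude e = 2, c = [3, 8, 4, 2, 6].

Step 1: column multipliers v_i = (∏_{j≠i}(α_i − α_j))^{−1} mod 11.
  i = 1 (α = 5): (5−1)(5−2)(5−8)(5−7) = 4·3·(−3)·(−2) = 72 ≡ 6, so v_1 = 6^{−1} = 2 (mod 11).
  i = 2 (α = 1): (1−5)(1−2)(1−8)(1−7) = (−4)·(−1)·(−7)·(−6) = 168 ≡ 3, so v_2 = 3^{−1} = 4 (mod 11).
  i = 3 (α = 2): (2−5)(2−1)(2−8)(2−7) = (−3)·1·(−6)·(−5) = −90 ≡ 9, so v_3 = 9^{−1} = 5 (mod 11).
  i = 4 (α = 8): (8−5)(8−1)(8−2)(8−7) = 3·7·6·1 = 126 ≡ 5, so v_4 = 5^{−1} = 9 (mod 11).
  i = 5 (α = 7): (7−5)(7−1)(7−2)(7−8) = 2·6·5·(−1) = −60 ≡ 6, so v_5 = 6^{−1} = 2 (mod 11).
  v = [2, 4, 5, 9, 2].
Step 2: syndromes of r = [3, 10, 4, 2, 6] (all sums mod 11).
  S_0 = Σ v_i r_i = 2·3 + 4·10 + 5·4 + 9·2 + 2·6 = 96 ≡ 8.
  S_1 = Σ v_i α_i r_i = 2·5·3 + 4·1·10 + 5·2·4 + 9·8·2 + 2·7·6 = 338 ≡ 8.
  α_i^2 mod 11 = [3, 1, 4, 9, 5].
  S_2 = Σ v_i α_i^2 r_i = 2·3·3 + 4·1·10 + 5·4·4 + 9·9·2 + 2·5·6 = 360 ≡ 8.
  S = (8, 8, 8) ≠ 0, so r is not a codeword (an error is present).
Step 3: locate the error. For a single error e at position i, S_ℓ = v_i·e·α_i^ℓ, so α_err = S_1/S_0.
  S_0^{−1} = 8^{−1} = 7 (mod 11), so α_err = 8·7 = 56 ≡ 1 = α_2. Error position i = 2.
  Consistency check: S_2/S_1 = 8·7 = 56 ≡ 1 = α_err ✓ (single-error assumption holds).
Step 4: error magnitude e = S_0/v_2 = S_0·∏_{j≠2}(α_2 − α_j) = 8·3 = 24 ≡ 2 (mod 11).
Step 5: correct position 2: c_2 = r_2 − e = 10 − 2 ≡ 8 (mod 11). Hence c = [3, 8, 4, 2, 6].
  Check: interpolating c through the α_i gives m(x) = 1 + 7·x (degree < 2) with m(α_i) = c_i for every i, so c is indeed a codeword.


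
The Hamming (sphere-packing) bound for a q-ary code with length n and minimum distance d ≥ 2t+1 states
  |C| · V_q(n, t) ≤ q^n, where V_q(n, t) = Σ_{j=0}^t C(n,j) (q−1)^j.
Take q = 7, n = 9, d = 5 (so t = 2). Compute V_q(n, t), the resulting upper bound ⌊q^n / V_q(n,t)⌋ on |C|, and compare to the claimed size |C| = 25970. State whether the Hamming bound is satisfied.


V_q(n, t) = 1351, q^n = 40353607, Hamming bound = 29869, |C| = 25970 ≤ bound (satisfied).

Step 1: Compute V_q(n, t) = Σ_{j=0}^2 C(n, j) (q−1)^j.
  j = 0: C(9,0)·(6)^0 = 1·1 = 1.
  j = 1: C(9,1)·(6)^1 = 9·6 = 54.
  j = 2: C(9,2)·(6)^2 = 36·36 = 1296.
  V_q(n, t) = 1 + 54 + 1296 = 1351.
Step 2: q^n = 7^9 = 40353607.
Step 3: Hamming bound ⌊q^n / V_q(n,t)⌋ = ⌊40353607/1351⌋ = 29869.
Step 4: Compare |C| = 25970 to 29869: satisfied.
The claimed |C| lies below the Hamming bound.


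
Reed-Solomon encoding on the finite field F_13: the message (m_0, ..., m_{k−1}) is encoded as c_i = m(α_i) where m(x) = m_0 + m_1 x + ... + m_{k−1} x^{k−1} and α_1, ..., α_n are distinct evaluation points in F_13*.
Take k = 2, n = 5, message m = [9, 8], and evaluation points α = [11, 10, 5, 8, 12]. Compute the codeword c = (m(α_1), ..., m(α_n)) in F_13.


c = [6, 11, 10, 8, 1]

Message polynomial: m(x) = 9 + 8·x (mod 13).
For each evaluation point α_i, compute m(α_i) mod 13:
  α_1 = 11: Horner steps 8 → 6, so m(11) = 6.
  α_2 = 10: Horner steps 8 → 11, so m(10) = 11.
  α_3 = 5: Horner steps 8 → 10, so m(5) = 10.
  α_4 = 8: Horner steps 8 → 8, so m(8) = 8.
  α_5 = 12: Horner steps 8 → 1, so m(12) = 1.
Codeword c = [6, 11, 10, 8, 1] ∈ F_13^5.


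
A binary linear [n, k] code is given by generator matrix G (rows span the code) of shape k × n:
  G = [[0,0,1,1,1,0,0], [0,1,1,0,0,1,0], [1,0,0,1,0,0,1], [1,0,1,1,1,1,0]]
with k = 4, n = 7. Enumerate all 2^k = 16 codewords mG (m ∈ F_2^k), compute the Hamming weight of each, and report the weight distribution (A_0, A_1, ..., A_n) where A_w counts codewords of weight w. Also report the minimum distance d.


Weight distribution: A_0 = 1, A_2 = 1, A_3 = 6, A_4 = 5, A_5 = 2, A_6 = 1. Minimum distance d = 2.

Enumerate all 2^4 = 16 messages m ∈ F_2^4.
For each, compute codeword c = mG in F_2^7, then tally its weight.
  m = 0000 → c = 0000000, weight = 0.
  m = 1000 → c = 0011100, weight = 3.
  m = 0100 → c = 0110010, weight = 3.
  m = 1100 → c = 0101110, weight = 4.
  m = 0010 → c = 1001001, weight = 3.
  m = 1010 → c = 1010101, weight = 4.
  m = 0110 → c = 1111011, weight = 6.
  m = 1110 → c = 1100111, weight = 5.
  m = 0001 → c = 1011110, weight = 5.
  m = 1001 → c = 1000010, weight = 2.
  m = 0101 → c = 1101100, weight = 4.
  m = 1101 → c = 1110000, weight = 3.
  m = 0011 → c = 0010111, weight = 4.
  m = 1011 → c = 0001011, weight = 3.
  m = 0111 → c = 0100101, weight = 3.
  m = 1111 → c = 0111001, weight = 4.
Tally weights:
  weight 0: 1 codewords.
  weight 2: 1 codewords.
  weight 3: 6 codewords.
  weight 4: 5 codewords.
  weight 5: 2 codewords.
  weight 6: 1 codewords.
Minimum distance d = smallest w > 0 with A_w > 0 = 2.
Sanity: Σ A_w = 16 = 2^4 = 16 ✓.


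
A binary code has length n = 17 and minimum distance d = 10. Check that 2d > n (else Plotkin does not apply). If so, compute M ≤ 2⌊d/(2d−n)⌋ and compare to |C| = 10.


Plotkin bound M ≤ 6; given |C| = 10 > bound (violated).

Check applicability: 2d = 20, n = 17.
2d − n = 3 > 0, so Plotkin applies.
Compute d/(2d−n) = 10/3 ≈ 3.3333.
⌊d/(2d−n)⌋ = 3.
Plotkin bound: M ≤ 2·3 = 6.
Given |C| = 10, check: VIOLATED.
This |C| is above the Plotkin bound, so no binary code with n = 17, d = 10 and 10 codewords exists.


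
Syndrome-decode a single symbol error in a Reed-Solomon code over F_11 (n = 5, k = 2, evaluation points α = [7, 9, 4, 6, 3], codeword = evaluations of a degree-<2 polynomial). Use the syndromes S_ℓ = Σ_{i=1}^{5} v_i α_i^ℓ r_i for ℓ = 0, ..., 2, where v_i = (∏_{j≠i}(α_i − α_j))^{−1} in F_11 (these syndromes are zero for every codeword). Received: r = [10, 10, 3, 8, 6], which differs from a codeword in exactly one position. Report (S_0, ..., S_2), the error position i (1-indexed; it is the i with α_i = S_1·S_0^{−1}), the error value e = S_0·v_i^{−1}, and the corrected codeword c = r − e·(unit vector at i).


S = (3, 10, 4), error at position 1, error magnitude e = 5, c = [5, 10, 3, 8, 6].

Step 1: column multipliers v_i = (∏_{j≠i}(α_i − α_j))^{−1} mod 11.
  i = 1 (α = 7): (7−9)(7−4)(7−6)(7−3) = (−2)·3·1·4 = −24 ≡ 9, so v_1 = 9^{−1} = 5 (mod 11).
  i = 2 (α = 9): (9−7)(9−4)(9−6)(9−3) = 2·5·3·6 = 180 ≡ 4, so v_2 = 4^{−1} = 3 (mod 11).
  i = 3 (α = 4): (4−7)(4−9)(4−6)(4−3) = (−3)·(−5)·(−2)·1 = −30 ≡ 3, so v_3 = 3^{−1} = 4 (mod 11).
  i = 4 (α = 6): (6−7)(6−9)(6−4)(6−3) = (−1)·(−3)·2·3 = 18 ≡ 7, so v_4 = 7^{−1} = 8 (mod 11).
  i = 5 (α = 3): (3−7)(3−9)(3−4)(3−6) = (−4)·(−6)·(−1)·(−3) = 72 ≡ 6, so v_5 = 6^{−1} = 2 (mod 11).
  v = [5, 3, 4, 8, 2].
Step 2: syndromes of r = [10, 10, 3, 8, 6] (all sums mod 11).
  S_0 = Σ v_i r_i = 5·10 + 3·10 + 4·3 + 8·8 + 2·6 = 168 ≡ 3.
  S_1 = Σ v_i α_i r_i = 5·7·10 + 3·9·10 + 4·4·3 + 8·6·8 + 2·3·6 = 1088 ≡ 10.
  α_i^2 mod 11 = [5, 4, 5, 3, 9].
  S_2 = Σ v_i α_i^2 r_i = 5·5·10 + 3·4·10 + 4·5·3 + 8·3·8 + 2·9·6 = 730 ≡ 4.
  S = (3, 10, 4) ≠ 0, so r is not a codeword (an error is present).
Step 3: locate the error. For a single error e at position i, S_ℓ = v_i·e·α_i^ℓ, so α_err = S_1/S_0.
  S_0^{−1} = 3^{−1} = 4 (mod 11), so α_err = 10·4 = 40 ≡ 7 = α_1. Error position i = 1.
  Consistency check: S_2/S_1 = 4·10 = 40 ≡ 7 = α_err ✓ (single-error assumption holds).
Step 4: error magnitude e = S_0/v_1 = S_0·∏_{j≠1}(α_1 − α_j) = 3·9 = 27 ≡ 5 (mod 11).
Step 5: correct position 1: c_1 = r_1 − e = 10 − 5 ≡ 5 (mod 11). Hence c = [5, 10, 3, 8, 6].
  Check: interpolating c through the α_i gives m(x) = 4 + 8·x (degree < 2) with m(α_i) = c_i for every i, so c is indeed a codeword.


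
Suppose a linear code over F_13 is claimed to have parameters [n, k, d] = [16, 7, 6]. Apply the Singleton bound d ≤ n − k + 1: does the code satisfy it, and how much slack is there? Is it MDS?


Singleton RHS = n − k + 1 = 10, slack = 4, bound satisfied, not MDS.

Singleton bound: d ≤ n − k + 1.
Here n = 16, k = 7, so n − k + 1 = 10.
Given d = 6, check d ≤ 10: YES.
Slack = (n − k + 1) − d = 4.
The code is NOT MDS (slack = 4 > 0).
Description: the claimed parameters are [16, 7, 6]_13; such a code would be non-MDS.


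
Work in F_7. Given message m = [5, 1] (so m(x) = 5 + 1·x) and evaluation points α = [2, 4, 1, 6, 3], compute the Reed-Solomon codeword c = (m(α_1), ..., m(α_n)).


c = [0, 2, 6, 4, 1]

Message polynomial: m(x) = 5 + 1·x (mod 7).
For each evaluation point α_i, compute m(α_i) mod 7:
  α_1 = 2: Horner steps 1 → 0, so m(2) = 0.
  α_2 = 4: Horner steps 1 → 2, so m(4) = 2.
  α_3 = 1: Horner steps 1 → 6, so m(1) = 6.
  α_4 = 6: Horner steps 1 → 4, so m(6) = 4.
  α_5 = 3: Horner steps 1 → 1, so m(3) = 1.
Codeword c = [0, 2, 6, 4, 1] ∈ F_7^5.


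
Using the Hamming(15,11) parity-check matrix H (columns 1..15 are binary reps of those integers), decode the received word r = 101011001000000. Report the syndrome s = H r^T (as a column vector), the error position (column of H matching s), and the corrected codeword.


s = (1, 0, 0, 0)^T, error position = 8, corrected codeword c = 101011011000000

Compute s = H r^T mod 2 one row at a time:
  s_1 = 0 + 1 + 0 + 0 + 0 + 0 + 0 + 0 = 1 ≡ 1 (mod 2).
  s_2 = 0 + 1 + 1 + 0 + 0 + 0 + 0 + 0 = 2 ≡ 0 (mod 2).
  s_3 = 0 + 1 + 1 + 0 + 0 + 0 + 0 + 0 = 2 ≡ 0 (mod 2).
  s_4 = 1 + 1 + 1 + 0 + 1 + 0 + 0 + 0 = 4 ≡ 0 (mod 2).
s = (1, 0, 0, 0)^T — this equals column 8 of H (binary 1000), so error is at position 8.
Correct: flip bit 8 of r = 101011001000000 to get c = 101011011000000.


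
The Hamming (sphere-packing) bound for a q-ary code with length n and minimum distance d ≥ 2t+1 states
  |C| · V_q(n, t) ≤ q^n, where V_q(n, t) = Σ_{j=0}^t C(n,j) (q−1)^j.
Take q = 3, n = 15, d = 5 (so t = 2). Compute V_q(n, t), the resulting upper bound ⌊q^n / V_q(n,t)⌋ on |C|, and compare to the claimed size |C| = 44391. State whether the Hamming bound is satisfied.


V_q(n, t) = 451, q^n = 14348907, Hamming bound = 31815, |C| = 44391 > bound (violated).

Step 1: Compute V_q(n, t) = Σ_{j=0}^2 C(n, j) (q−1)^j.
  j = 0: C(15,0)·(2)^0 = 1·1 = 1.
  j = 1: C(15,1)·(2)^1 = 15·2 = 30.
  j = 2: C(15,2)·(2)^2 = 105·4 = 420.
  V_q(n, t) = 1 + 30 + 420 = 451.
Step 2: q^n = 3^15 = 14348907.
Step 3: Hamming bound ⌊q^n / V_q(n,t)⌋ = ⌊14348907/451⌋ = 31815.
Step 4: Compare |C| = 44391 to 31815: violated.
The claimed |C| lies above the Hamming bound, so no 3-ary code of length 15 with d ≥ 5 can have 44391 codewords.


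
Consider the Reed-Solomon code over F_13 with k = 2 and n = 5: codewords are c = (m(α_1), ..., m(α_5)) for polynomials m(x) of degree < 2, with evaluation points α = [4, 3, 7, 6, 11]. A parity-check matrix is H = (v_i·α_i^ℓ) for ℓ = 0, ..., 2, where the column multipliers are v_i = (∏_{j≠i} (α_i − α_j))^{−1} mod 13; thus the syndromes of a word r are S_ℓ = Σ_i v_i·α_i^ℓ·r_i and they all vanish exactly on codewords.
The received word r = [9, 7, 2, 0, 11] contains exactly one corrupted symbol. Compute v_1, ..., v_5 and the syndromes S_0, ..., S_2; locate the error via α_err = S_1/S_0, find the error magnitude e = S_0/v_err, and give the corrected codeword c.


S = (7, 12, 2), error at position 5, error magnitude e = 1, c = [9, 7, 2, 0, 10].

Step 1: column multipliers v_i = (∏_{j≠i}(α_i − α_j))^{−1} mod 13.
  i = 1 (α = 4): (4−3)(4−7)(4−6)(4−11) = 1·(−3)·(−2)·(−7) = −42 ≡ 10, so v_1 = 10^{−1} = 4 (mod 13).
  i = 2 (α = 3): (3−4)(3−7)(3−6)(3−11) = (−1)·(−4)·(−3)·(−8) = 96 ≡ 5, so v_2 = 5^{−1} = 8 (mod 13).
  i = 3 (α = 7): (7−4)(7−3)(7−6)(7−11) = 3·4·1·(−4) = −48 ≡ 4, so v_3 = 4^{−1} = 10 (mod 13).
  i = 4 (α = 6): (6−4)(6−3)(6−7)(6−11) = 2·3·(−1)·(−5) = 30 ≡ 4, so v_4 = 4^{−1} = 10 (mod 13).
  i = 5 (α = 11): (11−4)(11−3)(11−7)(11−6) = 7·8·4·5 = 1120 ≡ 2, so v_5 = 2^{−1} = 7 (mod 13).
  v = [4, 8, 10, 10, 7].
Step 2: syndromes of r = [9, 7, 2, 0, 11] (all sums mod 13).
  S_0 = Σ v_i r_i = 4·9 + 8·7 + 10·2 + 10·0 + 7·11 = 189 ≡ 7.
  S_1 = Σ v_i α_i r_i = 4·4·9 + 8·3·7 + 10·7·2 + 10·6·0 + 7·11·11 = 1299 ≡ 12.
  α_i^2 mod 13 = [3, 9, 10, 10, 4].
  S_2 = Σ v_i α_i^2 r_i = 4·3·9 + 8·9·7 + 10·10·2 + 10·10·0 + 7·4·11 = 1120 ≡ 2.
  S = (7, 12, 2) ≠ 0, so r is not a codeword (an error is present).
Step 3: locate the error. For a single error e at position i, S_ℓ = v_i·e·α_i^ℓ, so α_err = S_1/S_0.
  S_0^{−1} = 7^{−1} = 2 (mod 13), so α_err = 12·2 = 24 ≡ 11 = α_5. Error position i = 5.
  Consistency check: S_2/S_1 = 2·12 = 24 ≡ 11 = α_err ✓ (single-error assumption holds).
Step 4: error magnitude e = S_0/v_5 = S_0·∏_{j≠5}(α_5 − α_j) = 7·2 = 14 ≡ 1 (mod 13).
Step 5: correct position 5: c_5 = r_5 − e = 11 − 1 ≡ 10 (mod 13). Hence c = [9, 7, 2, 0, 10].
  Check: interpolating c through the α_i gives m(x) = 1 + 2·x (degree < 2) with m(α_i) = c_i for every i, so c is indeed a codeword.


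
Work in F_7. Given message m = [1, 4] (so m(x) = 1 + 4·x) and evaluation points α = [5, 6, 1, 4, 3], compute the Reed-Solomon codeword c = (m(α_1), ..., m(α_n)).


c = [0, 4, 5, 3, 6]

Message polynomial: m(x) = 1 + 4·x (mod 7).
For each evaluation point α_i, compute m(α_i) mod 7:
  α_1 = 5: Horner steps 4 → 0, so m(5) = 0.
  α_2 = 6: Horner steps 4 → 4, so m(6) = 4.
  α_3 = 1: Horner steps 4 → 5, so m(1) = 5.
  α_4 = 4: Horner steps 4 → 3, so m(4) = 3.
  α_5 = 3: Horner steps 4 → 6, so m(3) = 6.
Codeword c = [0, 4, 5, 3, 6] ∈ F_7^5.


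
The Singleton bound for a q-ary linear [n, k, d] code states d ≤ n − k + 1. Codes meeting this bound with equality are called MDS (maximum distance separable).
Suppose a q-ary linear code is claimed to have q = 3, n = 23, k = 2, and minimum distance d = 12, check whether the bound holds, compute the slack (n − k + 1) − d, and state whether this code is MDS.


Singleton RHS = n − k + 1 = 22, slack = 10, bound satisfied, not MDS.

Singleton bound: d ≤ n − k + 1.
Here n = 23, k = 2, so n − k + 1 = 22.
Given d = 12, check d ≤ 22: YES.
Slack = (n − k + 1) − d = 10.
The code is NOT MDS (slack = 10 > 0).
Description: the claimed parameters are [23, 2, 12]_3; such a code would be non-MDS.


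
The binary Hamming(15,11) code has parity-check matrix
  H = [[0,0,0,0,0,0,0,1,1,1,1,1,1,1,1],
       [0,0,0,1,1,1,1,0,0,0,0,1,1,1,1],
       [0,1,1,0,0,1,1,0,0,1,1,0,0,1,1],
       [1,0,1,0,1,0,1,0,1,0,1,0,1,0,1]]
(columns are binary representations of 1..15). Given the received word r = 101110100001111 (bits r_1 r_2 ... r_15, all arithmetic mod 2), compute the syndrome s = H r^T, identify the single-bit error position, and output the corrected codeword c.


s = (0, 1, 0, 0)^T, error position = 4, corrected codeword c = 101010100001111

Compute s = H r^T mod 2 one row at a time:
  s_1 = 0 + 0 + 0 + 0 + 1 + 1 + 1 + 1 = 4 ≡ 0 (mod 2).
  s_2 = 1 + 1 + 0 + 1 + 1 + 1 + 1 + 1 = 7 ≡ 1 (mod 2).
  s_3 = 0 + 1 + 0 + 1 + 0 + 0 + 1 + 1 = 4 ≡ 0 (mod 2).
  s_4 = 1 + 1 + 1 + 1 + 0 + 0 + 1 + 1 = 6 ≡ 0 (mod 2).
s = (0, 1, 0, 0)^T — this equals column 4 of H (binary 0100), so error is at position 4.
Correct: flip bit 4 of r = 101110100001111 to get c = 101010100001111.


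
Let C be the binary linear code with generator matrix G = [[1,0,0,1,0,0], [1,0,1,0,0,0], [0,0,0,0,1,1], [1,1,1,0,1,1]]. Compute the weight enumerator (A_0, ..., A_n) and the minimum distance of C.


Weight distribution: A_0 = 1, A_1 = 1, A_2 = 4, A_3 = 4, A_4 = 3, A_5 = 3. Minimum distance d = 1.

Enumerate all 2^4 = 16 messages m ∈ F_2^4.
For each, compute codeword c = mG in F_2^6, then tally its weight.
  m = 0000 → c = 000000, weight = 0.
  m = 1000 → c = 100100, weight = 2.
  m = 0100 → c = 101000, weight = 2.
  m = 1100 → c = 001100, weight = 2.
  m = 0010 → c = 000011, weight = 2.
  m = 1010 → c = 100111, weight = 4.
  m = 0110 → c = 101011, weight = 4.
  m = 1110 → c = 001111, weight = 4.
  m = 0001 → c = 111011, weight = 5.
  m = 1001 → c = 011111, weight = 5.
  m = 0101 → c = 010011, weight = 3.
  m = 1101 → c = 110111, weight = 5.
  m = 0011 → c = 111000, weight = 3.
  m = 1011 → c = 011100, weight = 3.
  m = 0111 → c = 010000, weight = 1.
  m = 1111 → c = 110100, weight = 3.
Tally weights:
  weight 0: 1 codewords.
  weight 1: 1 codewords.
  weight 2: 4 codewords.
  weight 3: 4 codewords.
  weight 4: 3 codewords.
  weight 5: 3 codewords.
Minimum distance d = smallest w > 0 with A_w > 0 = 1.
Sanity: Σ A_w = 16 = 2^4 = 16 ✓.


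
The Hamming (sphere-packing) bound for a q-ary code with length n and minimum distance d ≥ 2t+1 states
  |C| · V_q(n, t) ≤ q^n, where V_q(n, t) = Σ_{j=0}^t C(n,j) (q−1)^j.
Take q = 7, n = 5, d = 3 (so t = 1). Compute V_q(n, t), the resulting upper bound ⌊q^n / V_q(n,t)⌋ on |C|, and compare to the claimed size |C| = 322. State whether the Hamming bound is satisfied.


V_q(n, t) = 31, q^n = 16807, Hamming bound = 542, |C| = 322 ≤ bound (satisfied).

Step 1: Compute V_q(n, t) = Σ_{j=0}^1 C(n, j) (q−1)^j.
  j = 0: C(5,0)·(6)^0 = 1·1 = 1.
  j = 1: C(5,1)·(6)^1 = 5·6 = 30.
  V_q(n, t) = 1 + 30 = 31.
Step 2: q^n = 7^5 = 16807.
Step 3: Hamming bound ⌊q^n / V_q(n,t)⌋ = ⌊16807/31⌋ = 542.
Step 4: Compare |C| = 322 to 542: satisfied.
The claimed |C| lies below the Hamming bound.


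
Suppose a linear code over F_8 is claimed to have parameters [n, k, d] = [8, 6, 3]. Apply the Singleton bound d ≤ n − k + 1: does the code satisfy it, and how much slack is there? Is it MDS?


Singleton RHS = n − k + 1 = 3, slack = 0, bound satisfied, MDS.

Singleton bound: d ≤ n − k + 1.
Here n = 8, k = 6, so n − k + 1 = 3.
Given d = 3, check d ≤ 3: YES.
Slack = (n − k + 1) − d = 0.
The code is MDS (slack = 0).
Description: the claimed parameters are [8, 6, 3]_8; such a code would be MDS (meets Singleton bound).


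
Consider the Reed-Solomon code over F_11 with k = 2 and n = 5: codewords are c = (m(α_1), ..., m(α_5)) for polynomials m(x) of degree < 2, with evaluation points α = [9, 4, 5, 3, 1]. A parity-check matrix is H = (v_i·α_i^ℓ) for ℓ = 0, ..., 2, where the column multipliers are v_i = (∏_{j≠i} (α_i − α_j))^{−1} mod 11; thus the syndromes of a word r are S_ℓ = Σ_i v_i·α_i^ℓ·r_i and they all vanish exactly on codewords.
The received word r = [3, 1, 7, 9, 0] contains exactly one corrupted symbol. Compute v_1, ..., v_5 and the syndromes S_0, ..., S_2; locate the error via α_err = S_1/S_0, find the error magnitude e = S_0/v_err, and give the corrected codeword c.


S = (1, 4, 5), error at position 2, error magnitude e = 4, c = [3, 8, 7, 9, 0].

Step 1: column multipliers v_i = (∏_{j≠i}(α_i − α_j))^{−1} mod 11.
  i = 1 (α = 9): (9−4)(9−5)(9−3)(9−1) = 5·4·6·8 = 960 ≡ 3, so v_1 = 3^{−1} = 4 (mod 11).
  i = 2 (α = 4): (4−9)(4−5)(4−3)(4−1) = (−5)·(−1)·1·3 = 15 ≡ 4, so v_2 = 4^{−1} = 3 (mod 11).
  i = 3 (α = 5): (5−9)(5−4)(5−3)(5−1) = (−4)·1·2·4 = −32 ≡ 1, so v_3 = 1^{−1} = 1 (mod 11).
  i = 4 (α = 3): (3−9)(3−4)(3−5)(3−1) = (−6)·(−1)·(−2)·2 = −24 ≡ 9, so v_4 = 9^{−1} = 5 (mod 11).
  i = 5 (α = 1): (1−9)(1−4)(1−5)(1−3) = (−8)·(−3)·(−4)·(−2) = 192 ≡ 5, so v_5 = 5^{−1} = 9 (mod 11).
  v = [4, 3, 1, 5, 9].
Step 2: syndromes of r = [3, 1, 7, 9, 0] (all sums mod 11).
  S_0 = Σ v_i r_i = 4·3 + 3·1 + 1·7 + 5·9 + 9·0 = 67 ≡ 1.
  S_1 = Σ v_i α_i r_i = 4·9·3 + 3·4·1 + 1·5·7 + 5·3·9 + 9·1·0 = 290 ≡ 4.
  α_i^2 mod 11 = [4, 5, 3, 9, 1].
  S_2 = Σ v_i α_i^2 r_i = 4·4·3 + 3·5·1 + 1·3·7 + 5·9·9 + 9·1·0 = 489 ≡ 5.
  S = (1, 4, 5) ≠ 0, so r is not a codeword (an error is present).
Step 3: locate the error. For a single error e at position i, S_ℓ = v_i·e·α_i^ℓ, so α_err = S_1/S_0.
  S_0^{−1} = 1^{−1} = 1 (mod 11), so α_err = 4·1 = 4 ≡ 4 = α_2. Error position i = 2.
  Consistency check: S_2/S_1 = 5·3 = 15 ≡ 4 = α_err ✓ (single-error assumption holds).
Step 4: error magnitude e = S_0/v_2 = S_0·∏_{j≠2}(α_2 − α_j) = 1·4 = 4 ≡ 4 (mod 11).
Step 5: correct position 2: c_2 = r_2 − e = 1 − 4 ≡ 8 (mod 11). Hence c = [3, 8, 7, 9, 0].
  Check: interpolating c through the α_i gives m(x) = 1 + 10·x (degree < 2) with m(α_i) = c_i for every i, so c is indeed a codeword.


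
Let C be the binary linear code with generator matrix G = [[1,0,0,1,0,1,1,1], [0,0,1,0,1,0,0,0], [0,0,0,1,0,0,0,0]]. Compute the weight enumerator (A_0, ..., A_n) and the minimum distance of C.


Weight distribution: A_0 = 1, A_1 = 1, A_2 = 1, A_3 = 1, A_4 = 1, A_5 = 1, A_6 = 1, A_7 = 1. Minimum distance d = 1.

Enumerate all 2^3 = 8 messages m ∈ F_2^3.
For each, compute codeword c = mG in F_2^8, then tally its weight.
  m = 000 → c = 00000000, weight = 0.
  m = 100 → c = 10010111, weight = 5.
  m = 010 → c = 00101000, weight = 2.
  m = 110 → c = 10111111, weight = 7.
  m = 001 → c = 00010000, weight = 1.
  m = 101 → c = 10000111, weight = 4.
  m = 011 → c = 00111000, weight = 3.
  m = 111 → c = 10101111, weight = 6.
Tally weights:
  weight 0: 1 codewords.
  weight 1: 1 codewords.
  weight 2: 1 codewords.
  weight 3: 1 codewords.
  weight 4: 1 codewords.
  weight 5: 1 codewords.
  weight 6: 1 codewords.
  weight 7: 1 codewords.
Minimum distance d = smallest w > 0 with A_w > 0 = 1.
Sanity: Σ A_w = 8 = 2^3 = 8 ✓.


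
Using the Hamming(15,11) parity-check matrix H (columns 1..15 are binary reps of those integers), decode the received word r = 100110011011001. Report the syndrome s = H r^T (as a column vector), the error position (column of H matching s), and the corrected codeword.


s = (1, 0, 0, 1)^T, error position = 9, corrected codeword c = 100110010011001

Compute s = H r^T mod 2 one row at a time:
  s_1 = 1 + 1 + 0 + 1 + 1 + 0 + 0 + 1 = 5 ≡ 1 (mod 2).
  s_2 = 1 + 1 + 0 + 0 + 1 + 0 + 0 + 1 = 4 ≡ 0 (mod 2).
  s_3 = 0 + 0 + 0 + 0 + 0 + 1 + 0 + 1 = 2 ≡ 0 (mod 2).
  s_4 = 1 + 0 + 1 + 0 + 1 + 1 + 0 + 1 = 5 ≡ 1 (mod 2).
s = (1, 0, 0, 1)^T — this equals column 9 of H (binary 1001), so error is at position 9.
Correct: flip bit 9 of r = 100110011011001 to get c = 100110010011001.


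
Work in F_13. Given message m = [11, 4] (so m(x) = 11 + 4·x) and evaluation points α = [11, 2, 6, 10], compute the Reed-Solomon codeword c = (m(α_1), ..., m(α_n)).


c = [3, 6, 9, 12]

Message polynomial: m(x) = 11 + 4·x (mod 13).
For each evaluation point α_i, compute m(α_i) mod 13:
  α_1 = 11: Horner steps 4 → 3, so m(11) = 3.
  α_2 = 2: Horner steps 4 → 6, so m(2) = 6.
  α_3 = 6: Horner steps 4 → 9, so m(6) = 9.
  α_4 = 10: Horner steps 4 → 12, so m(10) = 12.
Codeword c = [3, 6, 9, 12] ∈ F_13^4.


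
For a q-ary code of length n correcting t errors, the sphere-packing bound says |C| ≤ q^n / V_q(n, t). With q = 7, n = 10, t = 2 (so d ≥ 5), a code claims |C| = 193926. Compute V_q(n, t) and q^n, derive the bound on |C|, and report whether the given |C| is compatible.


V_q(n, t) = 1681, q^n = 282475249, Hamming bound = 168040, |C| = 193926 > bound (violated).

Step 1: Compute V_q(n, t) = Σ_{j=0}^2 C(n, j) (q−1)^j.
  j = 0: C(10,0)·(6)^0 = 1·1 = 1.
  j = 1: C(10,1)·(6)^1 = 10·6 = 60.
  j = 2: C(10,2)·(6)^2 = 45·36 = 1620.
  V_q(n, t) = 1 + 60 + 1620 = 1681.
Step 2: q^n = 7^10 = 282475249.
Step 3: Hamming bound ⌊q^n / V_q(n,t)⌋ = ⌊282475249/1681⌋ = 168040.
Step 4: Compare |C| = 193926 to 168040: violated.
The claimed |C| lies above the Hamming bound, so no 7-ary code of length 10 with d ≥ 5 can have 193926 codewords.


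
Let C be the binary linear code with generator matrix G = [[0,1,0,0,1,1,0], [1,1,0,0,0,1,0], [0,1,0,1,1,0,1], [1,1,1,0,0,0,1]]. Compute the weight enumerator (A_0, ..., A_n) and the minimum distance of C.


Weight distribution: A_0 = 1, A_2 = 2, A_3 = 4, A_4 = 5, A_5 = 4. Minimum distance d = 2.

Enumerate all 2^4 = 16 messages m ∈ F_2^4.
For each, compute codeword c = mG in F_2^7, then tally its weight.
  m = 0000 → c = 0000000, weight = 0.
  m = 1000 → c = 0100110, weight = 3.
  m = 0100 → c = 1100010, weight = 3.
  m = 1100 → c = 1000100, weight = 2.
  m = 0010 → c = 0101101, weight = 4.
  m = 1010 → c = 0001011, weight = 3.
  m = 0110 → c = 1001111, weight = 5.
  m = 1110 → c = 1101001, weight = 4.
  m = 0001 → c = 1110001, weight = 4.
  m = 1001 → c = 1010111, weight = 5.
  m = 0101 → c = 0010011, weight = 3.
  m = 1101 → c = 0110101, weight = 4.
  m = 0011 → c = 1011100, weight = 4.
  m = 1011 → c = 1111010, weight = 5.
  m = 0111 → c = 0111110, weight = 5.
  m = 1111 → c = 0011000, weight = 2.
Tally weights:
  weight 0: 1 codewords.
  weight 2: 2 codewords.
  weight 3: 4 codewords.
  weight 4: 5 codewords.
  weight 5: 4 codewords.
Minimum distance d = smallest w > 0 with A_w > 0 = 2.
Sanity: Σ A_w = 16 = 2^4 = 16 ✓.


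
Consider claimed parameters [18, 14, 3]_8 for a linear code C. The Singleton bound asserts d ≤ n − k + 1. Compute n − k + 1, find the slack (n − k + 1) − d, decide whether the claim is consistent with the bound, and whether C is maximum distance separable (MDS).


Singleton RHS = n − k + 1 = 5, slack = 2, bound satisfied, not MDS.

Singleton bound: d ≤ n − k + 1.
Here n = 18, k = 14, so n − k + 1 = 5.
Given d = 3, check d ≤ 5: YES.
Slack = (n − k + 1) − d = 2.
The code is NOT MDS (slack = 2 > 0).
Description: the claimed parameters are [18, 14, 3]_8; such a code would be non-MDS.


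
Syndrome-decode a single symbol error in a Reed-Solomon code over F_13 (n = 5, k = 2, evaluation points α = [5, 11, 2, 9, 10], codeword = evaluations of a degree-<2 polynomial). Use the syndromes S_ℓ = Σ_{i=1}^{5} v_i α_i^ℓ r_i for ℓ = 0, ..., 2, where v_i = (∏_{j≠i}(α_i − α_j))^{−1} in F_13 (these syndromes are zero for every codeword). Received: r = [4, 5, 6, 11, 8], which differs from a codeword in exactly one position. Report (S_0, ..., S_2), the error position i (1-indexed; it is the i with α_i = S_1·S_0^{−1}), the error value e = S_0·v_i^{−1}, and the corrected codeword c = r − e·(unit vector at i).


S = (5, 12, 8), error at position 1, error magnitude e = 7, c = [10, 5, 6, 11, 8].

Step 1: column multipliers v_i = (∏_{j≠i}(α_i − α_j))^{−1} mod 13.
  i = 1 (α = 5): (5−11)(5−2)(5−9)(5−10) = (−6)·3·(−4)·(−5) = −360 ≡ 4, so v_1 = 4^{−1} = 10 (mod 13).
  i = 2 (α = 11): (11−5)(11−2)(11−9)(11−10) = 6·9·2·1 = 108 ≡ 4, so v_2 = 4^{−1} = 10 (mod 13).
  i = 3 (α = 2): (2−5)(2−11)(2−9)(2−10) = (−3)·(−9)·(−7)·(−8) = 1512 ≡ 4, so v_3 = 4^{−1} = 10 (mod 13).
  i = 4 (α = 9): (9−5)(9−11)(9−2)(9−10) = 4·(−2)·7·(−1) = 56 ≡ 4, so v_4 = 4^{−1} = 10 (mod 13).
  i = 5 (α = 10): (10−5)(10−11)(10−2)(10−9) = 5·(−1)·8·1 = −40 ≡ 12, so v_5 = 12^{−1} = 12 (mod 13).
  v = [10, 10, 10, 10, 12].
Step 2: syndromes of r = [4, 5, 6, 11, 8] (all sums mod 13).
  S_0 = Σ v_i r_i = 10·4 + 10·5 + 10·6 + 10·11 + 12·8 = 356 ≡ 5.
  S_1 = Σ v_i α_i r_i = 10·5·4 + 10·11·5 + 10·2·6 + 10·9·11 + 12·10·8 = 2820 ≡ 12.
  α_i^2 mod 13 = [12, 4, 4, 3, 9].
  S_2 = Σ v_i α_i^2 r_i = 10·12·4 + 10·4·5 + 10·4·6 + 10·3·11 + 12·9·8 = 2114 ≡ 8.
  S = (5, 12, 8) ≠ 0, so r is not a codeword (an error is present).
Step 3: locate the error. For a single error e at position i, S_ℓ = v_i·e·α_i^ℓ, so α_err = S_1/S_0.
  S_0^{−1} = 5^{−1} = 8 (mod 13), so α_err = 12·8 = 96 ≡ 5 = α_1. Error position i = 1.
  Consistency check: S_2/S_1 = 8·12 = 96 ≡ 5 = α_err ✓ (single-error assumption holds).
Step 4: error magnitude e = S_0/v_1 = S_0·∏_{j≠1}(α_1 − α_j) = 5·4 = 20 ≡ 7 (mod 13).
Step 5: correct position 1: c_1 = r_1 − e = 4 − 7 ≡ 10 (mod 13). Hence c = [10, 5, 6, 11, 8].
  Check: interpolating c through the α_i gives m(x) = 12 + 10·x (degree < 2) with m(α_i) = c_i for every i, so c is indeed a codeword.


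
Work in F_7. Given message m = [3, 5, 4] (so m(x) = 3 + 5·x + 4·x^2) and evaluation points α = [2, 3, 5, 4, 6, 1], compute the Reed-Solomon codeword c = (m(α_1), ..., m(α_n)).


c = [1, 5, 2, 3, 2, 5]

Message polynomial: m(x) = 3 + 5·x + 4·x^2 (mod 7).
For each evaluation point α_i, compute m(α_i) mod 7:
  α_1 = 2: Horner steps 4 → 6 → 1, so m(2) = 1.
  α_2 = 3: Horner steps 4 → 3 → 5, so m(3) = 5.
  α_3 = 5: Horner steps 4 → 4 → 2, so m(5) = 2.
  α_4 = 4: Horner steps 4 → 0 → 3, so m(4) = 3.
  α_5 = 6: Horner steps 4 → 1 → 2, so m(6) = 2.
  α_6 = 1: Horner steps 4 → 2 → 5, so m(1) = 5.
Codeword c = [1, 5, 2, 3, 2, 5] ∈ F_7^6.


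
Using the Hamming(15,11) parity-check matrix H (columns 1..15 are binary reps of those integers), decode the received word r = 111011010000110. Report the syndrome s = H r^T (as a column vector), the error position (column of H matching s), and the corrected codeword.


s = (1, 0, 0, 0)^T, error position = 8, corrected codeword c = 111011000000110

Compute s = H r^T mod 2 one row at a time:
  s_1 = 1 + 0 + 0 + 0 + 0 + 1 + 1 + 0 = 3 ≡ 1 (mod 2).
  s_2 = 0 + 1 + 1 + 0 + 0 + 1 + 1 + 0 = 4 ≡ 0 (mod 2).
  s_3 = 1 + 1 + 1 + 0 + 0 + 0 + 1 + 0 = 4 ≡ 0 (mod 2).
  s_4 = 1 + 1 + 1 + 0 + 0 + 0 + 1 + 0 = 4 ≡ 0 (mod 2).
s = (1, 0, 0, 0)^T — this equals column 8 of H (binary 1000), so error is at position 8.
Correct: flip bit 8 of r = 111011010000110 to get c = 111011000000110.


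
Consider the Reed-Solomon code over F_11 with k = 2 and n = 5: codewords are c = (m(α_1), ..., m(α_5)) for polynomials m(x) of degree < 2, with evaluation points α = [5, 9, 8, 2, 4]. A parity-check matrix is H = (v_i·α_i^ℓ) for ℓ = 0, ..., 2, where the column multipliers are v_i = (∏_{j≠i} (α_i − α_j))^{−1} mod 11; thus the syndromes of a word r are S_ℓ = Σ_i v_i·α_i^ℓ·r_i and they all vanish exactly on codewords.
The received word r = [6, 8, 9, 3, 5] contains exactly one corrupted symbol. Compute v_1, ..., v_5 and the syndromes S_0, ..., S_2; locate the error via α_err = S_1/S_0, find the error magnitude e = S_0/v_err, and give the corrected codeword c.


S = (8, 6, 10), error at position 2, error magnitude e = 9, c = [6, 10, 9, 3, 5].

Step 1: column multipliers v_i = (∏_{j≠i}(α_i − α_j))^{−1} mod 11.
  i = 1 (α = 5): (5−9)(5−8)(5−2)(5−4) = (−4)·(−3)·3·1 = 36 ≡ 3, so v_1 = 3^{−1} = 4 (mod 11).
  i = 2 (α = 9): (9−5)(9−8)(9−2)(9−4) = 4·1·7·5 = 140 ≡ 8, so v_2 = 8^{−1} = 7 (mod 11).
  i = 3 (α = 8): (8−5)(8−9)(8−2)(8−4) = 3·(−1)·6·4 = −72 ≡ 5, so v_3 = 5^{−1} = 9 (mod 11).
  i = 4 (α = 2): (2−5)(2−9)(2−8)(2−4) = (−3)·(−7)·(−6)·(−2) = 252 ≡ 10, so v_4 = 10^{−1} = 10 (mod 11).
  i = 5 (α = 4): (4−5)(4−9)(4−8)(4−2) = (−1)·(−5)·(−4)·2 = −40 ≡ 4, so v_5 = 4^{−1} = 3 (mod 11).
  v = [4, 7, 9, 10, 3].
Step 2: syndromes of r = [6, 8, 9, 3, 5] (all sums mod 11).
  S_0 = Σ v_i r_i = 4·6 + 7·8 + 9·9 + 10·3 + 3·5 = 206 ≡ 8.
  S_1 = Σ v_i α_i r_i = 4·5·6 + 7·9·8 + 9·8·9 + 10·2·3 + 3·4·5 = 1392 ≡ 6.
  α_i^2 mod 11 = [3, 4, 9, 4, 5].
  S_2 = Σ v_i α_i^2 r_i = 4·3·6 + 7·4·8 + 9·9·9 + 10·4·3 + 3·5·5 = 1220 ≡ 10.
  S = (8, 6, 10) ≠ 0, so r is not a codeword (an error is present).
Step 3: locate the error. For a single error e at position i, S_ℓ = v_i·e·α_i^ℓ, so α_err = S_1/S_0.
  S_0^{−1} = 8^{−1} = 7 (mod 11), so α_err = 6·7 = 42 ≡ 9 = α_2. Error position i = 2.
  Consistency check: S_2/S_1 = 10·2 = 20 ≡ 9 = α_err ✓ (single-error assumption holds).
Step 4: error magnitude e = S_0/v_2 = S_0·∏_{j≠2}(α_2 − α_j) = 8·8 = 64 ≡ 9 (mod 11).
Step 5: correct position 2: c_2 = r_2 − e = 8 − 9 ≡ 10 (mod 11). Hence c = [6, 10, 9, 3, 5].
  Check: interpolating c through the α_i gives m(x) = 1 + 1·x (degree < 2) with m(α_i) = c_i for every i, so c is indeed a codeword.


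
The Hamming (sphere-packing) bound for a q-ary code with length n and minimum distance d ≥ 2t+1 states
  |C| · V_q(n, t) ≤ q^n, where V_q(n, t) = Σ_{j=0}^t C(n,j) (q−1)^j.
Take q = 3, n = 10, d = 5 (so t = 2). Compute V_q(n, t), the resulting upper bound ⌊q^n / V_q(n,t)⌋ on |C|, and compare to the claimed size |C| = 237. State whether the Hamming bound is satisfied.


V_q(n, t) = 201, q^n = 59049, Hamming bound = 293, |C| = 237 ≤ bound (satisfied).

Step 1: Compute V_q(n, t) = Σ_{j=0}^2 C(n, j) (q−1)^j.
  j = 0: C(10,0)·(2)^0 = 1·1 = 1.
  j = 1: C(10,1)·(2)^1 = 10·2 = 20.
  j = 2: C(10,2)·(2)^2 = 45·4 = 180.
  V_q(n, t) = 1 + 20 + 180 = 201.
Step 2: q^n = 3^10 = 59049.
Step 3: Hamming bound ⌊q^n / V_q(n,t)⌋ = ⌊59049/201⌋ = 293.
Step 4: Compare |C| = 237 to 293: satisfied.
The claimed |C| lies below the Hamming bound.


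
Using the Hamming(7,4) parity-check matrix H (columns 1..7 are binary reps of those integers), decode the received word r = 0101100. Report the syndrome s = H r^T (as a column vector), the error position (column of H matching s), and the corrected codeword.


s = (0, 1, 1)^T, error position = 3, corrected codeword c = 0111100

Compute s = H r^T mod 2 one row at a time:
  s_1 = 1 + 1 + 0 + 0 = 2 ≡ 0 (mod 2).
  s_2 = 1 + 0 + 0 + 0 = 1 ≡ 1 (mod 2).
  s_3 = 0 + 0 + 1 + 0 = 1 ≡ 1 (mod 2).
s = (0, 1, 1)^T — this equals column 3 of H (binary 011), so error is at position 3.
Correct: flip bit 3 of r = 0101100 to get c = 0111100.


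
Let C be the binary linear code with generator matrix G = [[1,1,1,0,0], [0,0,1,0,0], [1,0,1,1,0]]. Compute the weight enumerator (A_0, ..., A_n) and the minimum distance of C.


Weight distribution: A_0 = 1, A_1 = 1, A_2 = 3, A_3 = 3. Minimum distance d = 1.

Enumerate all 2^3 = 8 messages m ∈ F_2^3.
For each, compute codeword c = mG in F_2^5, then tally its weight.
  m = 000 → c = 00000, weight = 0.
  m = 100 → c = 11100, weight = 3.
  m = 010 → c = 00100, weight = 1.
  m = 110 → c = 11000, weight = 2.
  m = 001 → c = 10110, weight = 3.
  m = 101 → c = 01010, weight = 2.
  m = 011 → c = 10010, weight = 2.
  m = 111 → c = 01110, weight = 3.
Tally weights:
  weight 0: 1 codewords.
  weight 1: 1 codewords.
  weight 2: 3 codewords.
  weight 3: 3 codewords.
Minimum distance d = smallest w > 0 with A_w > 0 = 1.
Sanity: Σ A_w = 8 = 2^3 = 8 ✓.


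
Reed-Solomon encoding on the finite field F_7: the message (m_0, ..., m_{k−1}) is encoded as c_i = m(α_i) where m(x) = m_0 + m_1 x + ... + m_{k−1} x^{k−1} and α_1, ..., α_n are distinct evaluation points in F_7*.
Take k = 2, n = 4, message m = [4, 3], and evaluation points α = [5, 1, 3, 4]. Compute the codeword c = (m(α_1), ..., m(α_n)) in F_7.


c = [5, 0, 6, 2]

Message polynomial: m(x) = 4 + 3·x (mod 7).
For each evaluation point α_i, compute m(α_i) mod 7:
  α_1 = 5: Horner steps 3 → 5, so m(5) = 5.
  α_2 = 1: Horner steps 3 → 0, so m(1) = 0.
  α_3 = 3: Horner steps 3 → 6, so m(3) = 6.
  α_4 = 4: Horner steps 3 → 2, so m(4) = 2.
Codeword c = [5, 0, 6, 2] ∈ F_7^4.


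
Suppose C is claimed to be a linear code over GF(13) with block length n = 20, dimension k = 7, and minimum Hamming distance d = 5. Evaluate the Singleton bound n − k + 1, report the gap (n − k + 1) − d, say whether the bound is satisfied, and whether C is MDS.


Singleton RHS = n − k + 1 = 14, slack = 9, bound satisfied, not MDS.

Singleton bound: d ≤ n − k + 1.
Here n = 20, k = 7, so n − k + 1 = 14.
Given d = 5, check d ≤ 14: YES.
Slack = (n − k + 1) − d = 9.
The code is NOT MDS (slack = 9 > 0).
Description: the claimed parameters are [20, 7, 5]_13; such a code would be non-MDS.


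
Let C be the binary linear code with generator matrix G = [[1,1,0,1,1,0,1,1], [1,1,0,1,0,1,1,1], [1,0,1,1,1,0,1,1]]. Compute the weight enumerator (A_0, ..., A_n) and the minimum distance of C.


Weight distribution: A_0 = 1, A_2 = 2, A_4 = 1, A_6 = 4. Minimum distance d = 2.

Enumerate all 2^3 = 8 messages m ∈ F_2^3.
For each, compute codeword c = mG in F_2^8, then tally its weight.
  m = 000 → c = 00000000, weight = 0.
  m = 100 → c = 11011011, weight = 6.
  m = 010 → c = 11010111, weight = 6.
  m = 110 → c = 00001100, weight = 2.
  m = 001 → c = 10111011, weight = 6.
  m = 101 → c = 01100000, weight = 2.
  m = 011 → c = 01101100, weight = 4.
  m = 111 → c = 10110111, weight = 6.
Tally weights:
  weight 0: 1 codewords.
  weight 2: 2 codewords.
  weight 4: 1 codewords.
  weight 6: 4 codewords.
Minimum distance d = smallest w > 0 with A_w > 0 = 2.
Sanity: Σ A_w = 8 = 2^3 = 8 ✓.


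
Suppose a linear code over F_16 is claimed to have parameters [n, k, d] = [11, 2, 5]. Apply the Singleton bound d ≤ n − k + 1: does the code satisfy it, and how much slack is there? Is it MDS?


Singleton RHS = n − k + 1 = 10, slack = 5, bound satisfied, not MDS.

Singleton bound: d ≤ n − k + 1.
Here n = 11, k = 2, so n − k + 1 = 10.
Given d = 5, check d ≤ 10: YES.
Slack = (n − k + 1) − d = 5.
The code is NOT MDS (slack = 5 > 0).
Description: the claimed parameters are [11, 2, 5]_16; such a code would be non-MDS.


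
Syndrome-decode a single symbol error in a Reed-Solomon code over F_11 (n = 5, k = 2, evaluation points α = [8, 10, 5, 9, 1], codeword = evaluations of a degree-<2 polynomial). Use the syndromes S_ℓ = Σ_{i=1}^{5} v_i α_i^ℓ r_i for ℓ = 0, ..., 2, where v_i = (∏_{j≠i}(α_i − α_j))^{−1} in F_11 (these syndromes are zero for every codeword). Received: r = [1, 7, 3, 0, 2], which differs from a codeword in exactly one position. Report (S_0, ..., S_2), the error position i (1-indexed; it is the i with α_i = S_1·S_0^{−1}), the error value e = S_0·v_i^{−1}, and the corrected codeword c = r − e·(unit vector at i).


S = (7, 8, 6), error at position 4, error magnitude e = 7, c = [1, 7, 3, 4, 2].

Step 1: column multipliers v_i = (∏_{j≠i}(α_i − α_j))^{−1} mod 11.
  i = 1 (α = 8): (8−10)(8−5)(8−9)(8−1) = (−2)·3·(−1)·7 = 42 ≡ 9, so v_1 = 9^{−1} = 5 (mod 11).
  i = 2 (α = 10): (10−8)(10−5)(10−9)(10−1) = 2·5·1·9 = 90 ≡ 2, so v_2 = 2^{−1} = 6 (mod 11).
  i = 3 (α = 5): (5−8)(5−10)(5−9)(5−1) = (−3)·(−5)·(−4)·4 = −240 ≡ 2, so v_3 = 2^{−1} = 6 (mod 11).
  i = 4 (α = 9): (9−8)(9−10)(9−5)(9−1) = 1·(−1)·4·8 = −32 ≡ 1, so v_4 = 1^{−1} = 1 (mod 11).
  i = 5 (α = 1): (1−8)(1−10)(1−5)(1−9) = (−7)·(−9)·(−4)·(−8) = 2016 ≡ 3, so v_5 = 3^{−1} = 4 (mod 11).
  v = [5, 6, 6, 1, 4].
Step 2: syndromes of r = [1, 7, 3, 0, 2] (all sums mod 11).
  S_0 = Σ v_i r_i = 5·1 + 6·7 + 6·3 + 1·0 + 4·2 = 73 ≡ 7.
  S_1 = Σ v_i α_i r_i = 5·8·1 + 6·10·7 + 6·5·3 + 1·9·0 + 4·1·2 = 558 ≡ 8.
  α_i^2 mod 11 = [9, 1, 3, 4, 1].
  S_2 = Σ v_i α_i^2 r_i = 5·9·1 + 6·1·7 + 6·3·3 + 1·4·0 + 4·1·2 = 149 ≡ 6.
  S = (7, 8, 6) ≠ 0, so r is not a codeword (an error is present).
Step 3: locate the error. For a single error e at position i, S_ℓ = v_i·e·α_i^ℓ, so α_err = S_1/S_0.
  S_0^{−1} = 7^{−1} = 8 (mod 11), so α_err = 8·8 = 64 ≡ 9 = α_4. Error position i = 4.
  Consistency check: S_2/S_1 = 6·7 = 42 ≡ 9 = α_err ✓ (single-error assumption holds).
Step 4: error magnitude e = S_0/v_4 = S_0·∏_{j≠4}(α_4 − α_j) = 7·1 = 7 ≡ 7 (mod 11).
Step 5: correct position 4: c_4 = r_4 − e = 0 − 7 ≡ 4 (mod 11). Hence c = [1, 7, 3, 4, 2].
  Check: interpolating c through the α_i gives m(x) = 10 + 3·x (degree < 2) with m(α_i) = c_i for every i, so c is indeed a codeword.
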